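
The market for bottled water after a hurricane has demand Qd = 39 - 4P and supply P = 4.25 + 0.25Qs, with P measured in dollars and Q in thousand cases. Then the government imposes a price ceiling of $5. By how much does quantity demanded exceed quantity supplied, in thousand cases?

16

Rearranging supply gives Qs = 4P - 17. Equilibrium: 39 - 4P = 4P - 17, so 56 = 8P and P* = 7, Q* = 11.
The ceiling of 5 is below the equilibrium price 7, so it binds.
At P = 5: Qd = 39 - 4·5 = 19 and Qs = 4·5 - 17 = 3.
Shortage = Qd - Qs = 19 - 3 = 16.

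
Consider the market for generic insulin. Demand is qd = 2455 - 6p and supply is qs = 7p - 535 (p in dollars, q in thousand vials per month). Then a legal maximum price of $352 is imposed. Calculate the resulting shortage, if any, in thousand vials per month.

Equilibrium: 2455 - 6p = 7p - 535, so 2990 = 13p and p* = 230, q* = 1075.
Since 352 is above p* = 230, the ceiling does not bind and the free-market outcome prevails.
Since the control does not bind, there is no shortage.

0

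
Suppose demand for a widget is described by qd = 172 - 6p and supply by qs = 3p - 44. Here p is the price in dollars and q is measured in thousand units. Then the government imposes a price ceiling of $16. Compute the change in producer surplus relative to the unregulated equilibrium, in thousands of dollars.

Equilibrium: 172 - 6p = 3p - 44, so 216 = 9p and p* = 24, q* = 28.
Since 16 < 24, the ceiling is binding.
At p = 16: qd = 172 - 6·16 = 76 and qs = 3·16 - 44 = 4.
Producer surplus without the control is ½ · (24 - 44/3) · 28 = 392/3.
With the ceiling, producers sell 4 units at 16, so PS = ½ · (16 - 44/3) · 4 = 8/3.
Change in producer surplus = 8/3 - 392/3 = -128.

-128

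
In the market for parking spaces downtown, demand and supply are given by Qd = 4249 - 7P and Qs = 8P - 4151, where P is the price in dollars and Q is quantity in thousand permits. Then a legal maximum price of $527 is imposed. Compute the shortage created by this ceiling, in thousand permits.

495

Without the control the market clears where 4249 - 7P = 8P - 4151, i.e. P* = 560 and Q* = 329.
Because the ceiling (527) lies below the market-clearing price, it is binding.
At P = 527: Qd = 4249 - 7·527 = 560 and Qs = 8·527 - 4151 = 65.
Shortage = Qd - Qs = 560 - 65 = 495.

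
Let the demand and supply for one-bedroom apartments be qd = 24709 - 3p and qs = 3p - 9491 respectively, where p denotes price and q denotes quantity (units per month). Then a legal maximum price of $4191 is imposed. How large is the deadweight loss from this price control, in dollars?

6831243

Equilibrium: 24709 - 3p = 3p - 9491, so 34200 = 6p and p* = 5700, q* = 7609.
The ceiling of 4191 is below the equilibrium price 5700, so it binds.
At p = 4191: qd = 24709 - 3·4191 = 12136 and qs = 3·4191 - 9491 = 3082.
Quantity traded falls to 3082. At q = 3082 the demand price is (24709 - 3082)/3 = 7209 and the supply price is (9491 + 3082)/3 = 4191.
Deadweight loss = ½ · (7209 - 4191) · (7609 - 3082) = ½ · 3018 · 4527 = 6831243.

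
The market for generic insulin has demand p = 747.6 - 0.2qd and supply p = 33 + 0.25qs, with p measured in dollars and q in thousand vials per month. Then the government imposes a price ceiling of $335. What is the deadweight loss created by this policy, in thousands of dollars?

Rearranging demand gives qd = 3738 - 5p; rearranging supply gives qs = 4p - 132. Setting quantity demanded equal to quantity supplied, 3738 - 5p = 4p - 132, gives p* = 430 and q* = 1588.
The ceiling of 335 is below the equilibrium price 430, so it binds.
At p = 335: qd = 3738 - 5·335 = 2063 and qs = 4·335 - 132 = 1208.
Quantity traded falls to 1208. At q = 1208 the demand price is (3738 - 1208)/5 = 506 and the supply price is (132 + 1208)/4 = 335.
Deadweight loss = ½ · (506 - 335) · (1588 - 1208) = ½ · 171 · 380 = 32490.

32490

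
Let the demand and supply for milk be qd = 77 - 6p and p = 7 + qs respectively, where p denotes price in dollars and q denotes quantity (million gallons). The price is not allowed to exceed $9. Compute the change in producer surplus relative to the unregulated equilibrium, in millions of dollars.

Rearranging supply gives qs = p - 7. Without the control the market clears where 77 - 6p = p - 7, i.e. p* = 12 and q* = 5.
The ceiling of 9 is below the equilibrium price 12, so it binds.
At p = 9: qd = 77 - 6·9 = 23 and qs = 9 - 7 = 2.
Producer surplus without the control is ½ · (12 - 7) · 5 = 12.5.
With the ceiling, producers sell 2 units at 9, so PS = ½ · (9 - 7) · 2 = 2.
Change in producer surplus = 2 - 12.5 = -10.5.

-10.5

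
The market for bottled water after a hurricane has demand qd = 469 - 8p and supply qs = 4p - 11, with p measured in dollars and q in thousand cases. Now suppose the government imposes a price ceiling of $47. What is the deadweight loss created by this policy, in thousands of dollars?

0

In a free market, 469 - 8p = 4p - 11 gives the equilibrium p* = 40, q* = 149.
The ceiling of 47 is above the equilibrium price 40, so it is not binding; the market clears at p* = 40, q* = 149.
Since the control does not bind, no trades are prevented and deadweight loss is zero.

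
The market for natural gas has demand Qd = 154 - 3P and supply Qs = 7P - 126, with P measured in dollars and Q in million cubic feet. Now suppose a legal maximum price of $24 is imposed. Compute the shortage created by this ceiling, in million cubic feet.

40

Equilibrium: 154 - 3P = 7P - 126, so 280 = 10P and P* = 28, Q* = 70.
The ceiling of 24 is below the equilibrium price 28, so it binds.
At P = 24: Qd = 154 - 3·24 = 82 and Qs = 7·24 - 126 = 42.
Shortage = Qd - Qs = 82 - 42 = 40.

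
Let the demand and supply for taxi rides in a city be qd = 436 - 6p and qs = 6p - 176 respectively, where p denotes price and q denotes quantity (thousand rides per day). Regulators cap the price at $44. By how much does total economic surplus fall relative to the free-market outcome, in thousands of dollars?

294

In a free market, 436 - 6p = 6p - 176 gives the equilibrium p* = 51, q* = 130.
The ceiling of 44 is below the equilibrium price 51, so it binds.
At p = 44: qd = 436 - 6·44 = 172 and qs = 6·44 - 176 = 88.
Quantity traded falls to 88. At q = 88 the demand price is (436 - 88)/6 = 58 and the supply price is (176 + 88)/6 = 44.
Deadweight loss = ½ · (58 - 44) · (130 - 88) = ½ · 14 · 42 = 294.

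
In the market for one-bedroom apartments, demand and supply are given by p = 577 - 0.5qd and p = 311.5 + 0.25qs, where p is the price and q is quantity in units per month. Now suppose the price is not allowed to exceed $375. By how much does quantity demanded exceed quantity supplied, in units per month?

150

Rearranging demand gives qd = 1154 - 2p; rearranging supply gives qs = 4p - 1246. Setting quantity demanded equal to quantity supplied, 1154 - 2p = 4p - 1246, gives p* = 400 and q* = 354.
The ceiling of 375 is below the equilibrium price 400, so it binds.
At p = 375: qd = 1154 - 2·375 = 404 and qs = 4·375 - 1246 = 254.
Shortage = qd - qs = 404 - 254 = 150.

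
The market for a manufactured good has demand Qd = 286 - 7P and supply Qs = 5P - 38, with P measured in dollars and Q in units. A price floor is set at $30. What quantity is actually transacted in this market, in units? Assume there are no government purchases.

Setting quantity demanded equal to quantity supplied, 286 - 7P = 5P - 38, gives P* = 27 and Q* = 97.
Since 30 > 27, the floor is binding.
At P = 30: Qd = 286 - 7·30 = 76 and Qs = 5·30 - 38 = 112.
The quantity actually transacted is the short side, demand: 76.

76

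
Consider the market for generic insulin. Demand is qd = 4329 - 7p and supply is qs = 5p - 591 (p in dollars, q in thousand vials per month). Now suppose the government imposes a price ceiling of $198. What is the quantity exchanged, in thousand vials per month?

399

Setting quantity demanded equal to quantity supplied, 4329 - 7p = 5p - 591, gives p* = 410 and q* = 1459.
Because the ceiling (198) lies below the market-clearing price, it is binding.
At p = 198: qd = 4329 - 7·198 = 2943 and qs = 5·198 - 591 = 399.
The quantity actually transacted is the short side, supply: 399.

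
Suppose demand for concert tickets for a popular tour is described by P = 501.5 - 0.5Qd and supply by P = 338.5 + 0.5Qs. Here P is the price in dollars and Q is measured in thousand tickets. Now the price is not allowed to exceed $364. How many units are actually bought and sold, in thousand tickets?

Rearranging demand gives Qd = 1003 - 2P; rearranging supply gives Qs = 2P - 677. Equilibrium: 1003 - 2P = 2P - 677, so 1680 = 4P and P* = 420, Q* = 163.
Since 364 < 420, the ceiling is binding.
At P = 364: Qd = 1003 - 2·364 = 275 and Qs = 2·364 - 677 = 51.
The quantity actually transacted is the short side, supply: 51.

51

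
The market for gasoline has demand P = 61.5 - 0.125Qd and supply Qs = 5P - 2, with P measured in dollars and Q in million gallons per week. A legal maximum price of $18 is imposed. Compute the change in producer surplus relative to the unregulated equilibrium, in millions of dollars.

Rearranging demand gives Qd = 492 - 8P. Equilibrium: 492 - 8P = 5P - 2, so 494 = 13P and P* = 38, Q* = 188.
Because the ceiling (18) lies below the market-clearing price, it is binding.
At P = 18: Qd = 492 - 8·18 = 348 and Qs = 5·18 - 2 = 88.
Producer surplus without the control is ½ · (38 - 0.4) · 188 = 3534.4.
With the ceiling, producers sell 88 units at 18, so PS = ½ · (18 - 0.4) · 88 = 774.4.
Change in producer surplus = 774.4 - 3534.4 = -2760.

-2760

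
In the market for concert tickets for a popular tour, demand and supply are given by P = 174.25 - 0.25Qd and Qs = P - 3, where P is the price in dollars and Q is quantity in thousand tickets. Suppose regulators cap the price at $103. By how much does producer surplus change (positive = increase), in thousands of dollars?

-4384.5

Rearranging demand gives Qd = 697 - 4P. Setting quantity demanded equal to quantity supplied, 697 - 4P = P - 3, gives P* = 140 and Q* = 137.
Since 103 < 140, the ceiling is binding.
At P = 103: Qd = 697 - 4·103 = 285 and Qs = 103 - 3 = 100.
Producer surplus without the control is ½ · (140 - 3) · 137 = 9384.5.
With the ceiling, producers sell 100 units at 103, so PS = ½ · (103 - 3) · 100 = 5000.
Change in producer surplus = 5000 - 9384.5 = -4384.5.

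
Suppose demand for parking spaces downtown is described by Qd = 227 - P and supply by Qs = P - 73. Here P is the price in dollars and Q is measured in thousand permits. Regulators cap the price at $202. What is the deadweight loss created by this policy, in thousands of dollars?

0

Setting quantity demanded equal to quantity supplied, 227 - P = P - 73, gives P* = 150 and Q* = 77.
Since 202 is above P* = 150, the ceiling does not bind and the free-market outcome prevails.
Since the control does not bind, no trades are prevented and deadweight loss is zero.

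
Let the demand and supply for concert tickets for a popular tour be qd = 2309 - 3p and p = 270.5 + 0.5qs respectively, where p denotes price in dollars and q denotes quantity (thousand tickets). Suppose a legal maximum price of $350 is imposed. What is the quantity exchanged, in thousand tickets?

159

Rearranging supply gives qs = 2p - 541. In a free market, 2309 - 3p = 2p - 541 gives the equilibrium p* = 570, q* = 599.
Since 350 < 570, the ceiling is binding.
At p = 350: qd = 2309 - 3·350 = 1259 and qs = 2·350 - 541 = 159.
The quantity actually transacted is the short side, supply: 159.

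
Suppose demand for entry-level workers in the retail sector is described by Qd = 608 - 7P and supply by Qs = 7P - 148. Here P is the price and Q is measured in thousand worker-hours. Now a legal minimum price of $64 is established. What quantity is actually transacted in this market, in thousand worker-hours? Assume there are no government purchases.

160

In a free market, 608 - 7P = 7P - 148 gives the equilibrium P* = 54, Q* = 230.
Since 64 > 54, the floor is binding.
At P = 64: Qd = 608 - 7·64 = 160 and Qs = 7·64 - 148 = 300.
The quantity actually transacted is the short side, demand: 160.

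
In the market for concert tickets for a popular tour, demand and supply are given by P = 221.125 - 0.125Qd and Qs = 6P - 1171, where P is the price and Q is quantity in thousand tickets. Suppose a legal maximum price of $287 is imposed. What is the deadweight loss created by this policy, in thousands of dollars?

Rearranging demand gives Qd = 1769 - 8P. Equilibrium: 1769 - 8P = 6P - 1171, so 2940 = 14P and P* = 210, Q* = 89.
The ceiling of 287 is above the equilibrium price 210, so it is not binding; the market clears at P* = 210, Q* = 89.
Since the control does not bind, no trades are prevented and deadweight loss is zero.

0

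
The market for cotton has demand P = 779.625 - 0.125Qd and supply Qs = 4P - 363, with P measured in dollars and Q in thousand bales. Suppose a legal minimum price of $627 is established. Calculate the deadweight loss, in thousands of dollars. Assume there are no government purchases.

Rearranging demand gives Qd = 6237 - 8P. Setting quantity demanded equal to quantity supplied, 6237 - 8P = 4P - 363, gives P* = 550 and Q* = 1837.
The floor of 627 is above the equilibrium price 550, so it binds.
At P = 627: Qd = 6237 - 8·627 = 1221 and Qs = 4·627 - 363 = 2145.
Quantity traded falls to 1221. At Q = 1221 the demand price is (6237 - 1221)/8 = 627 and the supply price is (363 + 1221)/4 = 396.
Deadweight loss = ½ · (627 - 396) · (1837 - 1221) = ½ · 231 · 616 = 71148.

71148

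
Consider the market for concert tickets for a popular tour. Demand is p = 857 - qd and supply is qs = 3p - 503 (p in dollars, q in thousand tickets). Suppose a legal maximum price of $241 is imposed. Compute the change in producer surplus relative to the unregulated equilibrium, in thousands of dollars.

-36481.5

Rearranging demand gives qd = 857 - p. In a free market, 857 - p = 3p - 503 gives the equilibrium p* = 340, q* = 517.
Because the ceiling (241) lies below the market-clearing price, it is binding.
At p = 241: qd = 857 - 241 = 616 and qs = 3·241 - 503 = 220.
Producer surplus without the control is ½ · (340 - 503/3) · 517 = 267289/6.
With the ceiling, producers sell 220 units at 241, so PS = ½ · (241 - 503/3) · 220 = 24200/3.
Change in producer surplus = 24200/3 - 267289/6 = -36481.5.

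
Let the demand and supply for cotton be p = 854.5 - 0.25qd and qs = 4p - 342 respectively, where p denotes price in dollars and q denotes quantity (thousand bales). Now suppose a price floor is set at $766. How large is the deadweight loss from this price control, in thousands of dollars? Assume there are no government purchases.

350464

Rearranging demand gives qd = 3418 - 4p. In a free market, 3418 - 4p = 4p - 342 gives the equilibrium p* = 470, q* = 1538.
Since 766 > 470, the floor is binding.
At p = 766: qd = 3418 - 4·766 = 354 and qs = 4·766 - 342 = 2722.
Quantity traded falls to 354. At q = 354 the demand price is (3418 - 354)/4 = 766 and the supply price is (342 + 354)/4 = 174.
Deadweight loss = ½ · (766 - 174) · (1538 - 354) = ½ · 592 · 1184 = 350464.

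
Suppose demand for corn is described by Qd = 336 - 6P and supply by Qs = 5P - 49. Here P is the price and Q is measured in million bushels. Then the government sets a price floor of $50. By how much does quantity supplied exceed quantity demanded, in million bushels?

Setting quantity demanded equal to quantity supplied, 336 - 6P = 5P - 49, gives P* = 35 and Q* = 126.
Since 50 > 35, the floor is binding.
At P = 50: Qd = 336 - 6·50 = 36 and Qs = 5·50 - 49 = 201.
Surplus = Qs - Qd = 201 - 36 = 165.

165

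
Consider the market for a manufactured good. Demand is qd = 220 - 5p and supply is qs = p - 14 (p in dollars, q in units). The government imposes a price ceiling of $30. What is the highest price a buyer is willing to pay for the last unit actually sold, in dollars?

40.8

In a free market, 220 - 5p = p - 14 gives the equilibrium p* = 39, q* = 25.
The ceiling of 30 is below the equilibrium price 39, so it binds.
At p = 30: qd = 220 - 5·30 = 70 and qs = 30 - 14 = 16.
Only 16 units reach the market. On the demand curve, the marginal buyer's willingness to pay at q = 16 is (220 - 16)/5 = 40.8.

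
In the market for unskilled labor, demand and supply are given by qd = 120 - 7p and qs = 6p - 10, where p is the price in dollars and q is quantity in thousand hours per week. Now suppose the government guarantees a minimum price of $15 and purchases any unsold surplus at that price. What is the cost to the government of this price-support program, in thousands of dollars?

975

Setting quantity demanded equal to quantity supplied, 120 - 7p = 6p - 10, gives p* = 10 and q* = 50.
Because the floor (15) lies above the market-clearing price, it is binding.
At p = 15: qd = 120 - 7·15 = 15 and qs = 6·15 - 10 = 80.
Surplus = qs - qd = 65.
Government expenditure = surplus × support price = 65 × 15 = 975.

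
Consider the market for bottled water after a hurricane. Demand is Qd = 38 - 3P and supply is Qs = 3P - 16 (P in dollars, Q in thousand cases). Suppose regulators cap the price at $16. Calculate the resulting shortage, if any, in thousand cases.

0

Equilibrium: 38 - 3P = 3P - 16, so 54 = 6P and P* = 9, Q* = 11.
Since 16 is above P* = 9, the ceiling does not bind and the free-market outcome prevails.
Since the control does not bind, there is no shortage.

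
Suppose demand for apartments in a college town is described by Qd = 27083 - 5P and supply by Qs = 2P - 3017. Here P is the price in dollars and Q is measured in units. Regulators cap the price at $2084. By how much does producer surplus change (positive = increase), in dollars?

In a free market, 27083 - 5P = 2P - 3017 gives the equilibrium P* = 4300, Q* = 5583.
Since 2084 < 4300, the ceiling is binding.
At P = 2084: Qd = 27083 - 5·2084 = 16663 and Qs = 2·2084 - 3017 = 1151.
Producer surplus without the control is ½ · (4300 - 1508.5) · 5583 = 7792472.25.
With the ceiling, producers sell 1151 units at 2084, so PS = ½ · (2084 - 1508.5) · 1151 = 331200.25.
Change in producer surplus = 331200.25 - 7792472.25 = -7461272.

-7461272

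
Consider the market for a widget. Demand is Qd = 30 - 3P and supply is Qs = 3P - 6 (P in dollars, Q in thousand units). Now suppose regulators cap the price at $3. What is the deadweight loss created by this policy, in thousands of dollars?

Setting quantity demanded equal to quantity supplied, 30 - 3P = 3P - 6, gives P* = 6 and Q* = 12.
Since 3 < 6, the ceiling is binding.
At P = 3: Qd = 30 - 3·3 = 21 and Qs = 3·3 - 6 = 3.
Quantity traded falls to 3. At Q = 3 the demand price is (30 - 3)/3 = 9 and the supply price is (6 + 3)/3 = 3.
Deadweight loss = ½ · (9 - 3) · (12 - 3) = ½ · 6 · 9 = 27.

27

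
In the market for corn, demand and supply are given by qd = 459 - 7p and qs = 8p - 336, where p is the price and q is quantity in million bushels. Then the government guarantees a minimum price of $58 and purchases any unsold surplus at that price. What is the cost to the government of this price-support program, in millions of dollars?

Without the control the market clears where 459 - 7p = 8p - 336, i.e. p* = 53 and q* = 88.
Since 58 > 53, the floor is binding.
At p = 58: qd = 459 - 7·58 = 53 and qs = 8·58 - 336 = 128.
Surplus = qs - qd = 75.
Government expenditure = surplus × support price = 75 × 58 = 4350.

4350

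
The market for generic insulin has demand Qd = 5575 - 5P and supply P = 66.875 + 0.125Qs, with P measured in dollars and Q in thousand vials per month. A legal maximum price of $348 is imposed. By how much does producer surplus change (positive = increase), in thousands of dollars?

Rearranging supply gives Qs = 8P - 535. Without the control the market clears where 5575 - 5P = 8P - 535, i.e. P* = 470 and Q* = 3225.
Because the ceiling (348) lies below the market-clearing price, it is binding.
At P = 348: Qd = 5575 - 5·348 = 3835 and Qs = 8·348 - 535 = 2249.
Producer surplus without the control is ½ · (470 - 66.875) · 3225 = 650039.0625.
With the ceiling, producers sell 2249 units at 348, so PS = ½ · (348 - 66.875) · 2249 = 316125.0625.
Change in producer surplus = 316125.0625 - 650039.0625 = -333914.

-333914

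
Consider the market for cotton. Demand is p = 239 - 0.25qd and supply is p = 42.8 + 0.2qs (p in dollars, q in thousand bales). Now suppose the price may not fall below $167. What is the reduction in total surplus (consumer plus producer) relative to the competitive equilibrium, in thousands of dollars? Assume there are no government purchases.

Rearranging demand gives qd = 956 - 4p; rearranging supply gives qs = 5p - 214. Setting quantity demanded equal to quantity supplied, 956 - 4p = 5p - 214, gives p* = 130 and q* = 436.
Because the floor (167) lies above the market-clearing price, it is binding.
At p = 167: qd = 956 - 4·167 = 288 and qs = 5·167 - 214 = 621.
Quantity traded falls to 288. At q = 288 the demand price is (956 - 288)/4 = 167 and the supply price is (214 + 288)/5 = 100.4.
Deadweight loss = ½ · (167 - 100.4) · (436 - 288) = ½ · 66.6 · 148 = 4928.4.

4928.4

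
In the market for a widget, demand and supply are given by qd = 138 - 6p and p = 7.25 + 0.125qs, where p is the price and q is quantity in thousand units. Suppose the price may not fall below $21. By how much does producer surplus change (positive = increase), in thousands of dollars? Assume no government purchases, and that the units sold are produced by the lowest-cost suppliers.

Rearranging supply gives qs = 8p - 58. In a free market, 138 - 6p = 8p - 58 gives the equilibrium p* = 14, q* = 54.
Since 21 > 14, the floor is binding.
At p = 21: qd = 138 - 6·21 = 12 and qs = 8·21 - 58 = 110.
Producer surplus without the control is ½ · (14 - 7.25) · 54 = 182.25.
With the floor, 12 units are sold at 21. The supply price at q = 12 is 8.75, so PS = ½ · [(21 - 7.25) + (21 - 8.75)] · 12 = 156.
Change in producer surplus = 156 - 182.25 = -26.25.

-26.25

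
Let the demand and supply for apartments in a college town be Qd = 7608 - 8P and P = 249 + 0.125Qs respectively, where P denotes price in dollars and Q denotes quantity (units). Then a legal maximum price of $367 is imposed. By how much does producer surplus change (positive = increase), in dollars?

-437108

Rearranging supply gives Qs = 8P - 1992. In a free market, 7608 - 8P = 8P - 1992 gives the equilibrium P* = 600, Q* = 2808.
The ceiling of 367 is below the equilibrium price 600, so it binds.
At P = 367: Qd = 7608 - 8·367 = 4672 and Qs = 8·367 - 1992 = 944.
Producer surplus without the control is ½ · (600 - 249) · 2808 = 492804.
With the ceiling, producers sell 944 units at 367, so PS = ½ · (367 - 249) · 944 = 55696.
Change in producer surplus = 55696 - 492804 = -437108.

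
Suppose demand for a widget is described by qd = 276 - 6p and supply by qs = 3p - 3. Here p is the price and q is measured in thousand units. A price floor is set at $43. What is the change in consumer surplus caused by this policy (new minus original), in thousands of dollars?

-648

Equilibrium: 276 - 6p = 3p - 3, so 279 = 9p and p* = 31, q* = 90.
Because the floor (43) lies above the market-clearing price, it is binding.
At p = 43: qd = 276 - 6·43 = 18 and qs = 3·43 - 3 = 126.
Consumer surplus without the control is ½ · (46 - 31) · 90 = 675.
With the floor, consumers buy 18 units at 43, so CS = ½ · (46 - 43) · 18 = 27.
Change in consumer surplus = 27 - 675 = -648.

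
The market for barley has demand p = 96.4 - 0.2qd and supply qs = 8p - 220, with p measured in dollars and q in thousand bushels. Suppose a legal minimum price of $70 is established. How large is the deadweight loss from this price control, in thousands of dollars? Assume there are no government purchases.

Rearranging demand gives qd = 482 - 5p. Setting quantity demanded equal to quantity supplied, 482 - 5p = 8p - 220, gives p* = 54 and q* = 212.
The floor of 70 is above the equilibrium price 54, so it binds.
At p = 70: qd = 482 - 5·70 = 132 and qs = 8·70 - 220 = 340.
Quantity traded falls to 132. At q = 132 the demand price is (482 - 132)/5 = 70 and the supply price is (220 + 132)/8 = 44.
Deadweight loss = ½ · (70 - 44) · (212 - 132) = ½ · 26 · 80 = 1040.

1040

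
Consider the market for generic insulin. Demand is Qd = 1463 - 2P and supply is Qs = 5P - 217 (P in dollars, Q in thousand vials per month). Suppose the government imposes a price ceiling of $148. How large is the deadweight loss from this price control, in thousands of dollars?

Equilibrium: 1463 - 2P = 5P - 217, so 1680 = 7P and P* = 240, Q* = 983.
Since 148 < 240, the ceiling is binding.
At P = 148: Qd = 1463 - 2·148 = 1167 and Qs = 5·148 - 217 = 523.
Quantity traded falls to 523. At Q = 523 the demand price is (1463 - 523)/2 = 470 and the supply price is (217 + 523)/5 = 148.
Deadweight loss = ½ · (470 - 148) · (983 - 523) = ½ · 322 · 460 = 74060.

74060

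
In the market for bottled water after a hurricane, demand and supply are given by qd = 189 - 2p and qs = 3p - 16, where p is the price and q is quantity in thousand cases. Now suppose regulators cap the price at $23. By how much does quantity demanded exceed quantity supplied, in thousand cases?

Equilibrium: 189 - 2p = 3p - 16, so 205 = 5p and p* = 41, q* = 107.
Since 23 < 41, the ceiling is binding.
At p = 23: qd = 189 - 2·23 = 143 and qs = 3·23 - 16 = 53.
Shortage = qd - qs = 143 - 53 = 90.

90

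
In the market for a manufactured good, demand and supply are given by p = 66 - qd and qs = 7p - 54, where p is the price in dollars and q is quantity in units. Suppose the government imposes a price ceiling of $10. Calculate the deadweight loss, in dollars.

Rearranging demand gives qd = 66 - p. Equilibrium: 66 - p = 7p - 54, so 120 = 8p and p* = 15, q* = 51.
The ceiling of 10 is below the equilibrium price 15, so it binds.
At p = 10: qd = 66 - 10 = 56 and qs = 7·10 - 54 = 16.
Quantity traded falls to 16. At q = 16 the demand price is 66 - 16 = 50 and the supply price is (54 + 16)/7 = 10.
Deadweight loss = ½ · (50 - 10) · (51 - 16) = ½ · 40 · 35 = 700.

700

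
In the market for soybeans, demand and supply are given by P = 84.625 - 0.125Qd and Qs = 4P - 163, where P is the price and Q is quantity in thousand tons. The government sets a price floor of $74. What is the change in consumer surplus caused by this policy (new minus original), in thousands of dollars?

Rearranging demand gives Qd = 677 - 8P. Setting quantity demanded equal to quantity supplied, 677 - 8P = 4P - 163, gives P* = 70 and Q* = 117.
Because the floor (74) lies above the market-clearing price, it is binding.
At P = 74: Qd = 677 - 8·74 = 85 and Qs = 4·74 - 163 = 133.
Consumer surplus without the control is ½ · (84.625 - 70) · 117 = 855.5625.
With the floor, consumers buy 85 units at 74, so CS = ½ · (84.625 - 74) · 85 = 451.5625.
Change in consumer surplus = 451.5625 - 855.5625 = -404.

-404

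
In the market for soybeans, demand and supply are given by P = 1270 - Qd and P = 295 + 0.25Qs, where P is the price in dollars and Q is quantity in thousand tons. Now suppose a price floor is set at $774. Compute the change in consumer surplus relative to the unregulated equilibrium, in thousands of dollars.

-181192

Rearranging demand gives Qd = 1270 - P; rearranging supply gives Qs = 4P - 1180. Without the control the market clears where 1270 - P = 4P - 1180, i.e. P* = 490 and Q* = 780.
The floor of 774 is above the equilibrium price 490, so it binds.
At P = 774: Qd = 1270 - 774 = 496 and Qs = 4·774 - 1180 = 1916.
Consumer surplus without the control is ½ · (1270 - 490) · 780 = 304200.
With the floor, consumers buy 496 units at 774, so CS = ½ · (1270 - 774) · 496 = 123008.
Change in consumer surplus = 123008 - 304200 = -181192.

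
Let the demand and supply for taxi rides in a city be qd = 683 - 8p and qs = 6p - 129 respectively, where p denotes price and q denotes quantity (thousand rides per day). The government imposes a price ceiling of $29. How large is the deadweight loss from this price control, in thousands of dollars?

4415.25

Equilibrium: 683 - 8p = 6p - 129, so 812 = 14p and p* = 58, q* = 219.
The ceiling of 29 is below the equilibrium price 58, so it binds.
At p = 29: qd = 683 - 8·29 = 451 and qs = 6·29 - 129 = 45.
Quantity traded falls to 45. At q = 45 the demand price is (683 - 45)/8 = 79.75 and the supply price is (129 + 45)/6 = 29.
Deadweight loss = ½ · (79.75 - 29) · (219 - 45) = ½ · 50.75 · 174 = 4415.25.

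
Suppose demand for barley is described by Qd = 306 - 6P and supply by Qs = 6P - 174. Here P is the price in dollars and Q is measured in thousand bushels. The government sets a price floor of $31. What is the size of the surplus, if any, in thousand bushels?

0

Without the control the market clears where 306 - 6P = 6P - 174, i.e. P* = 40 and Q* = 66.
The floor of 31 is below the equilibrium price 40, so it is not binding; the market clears at P* = 40, Q* = 66.
Since the control does not bind, there is no surplus.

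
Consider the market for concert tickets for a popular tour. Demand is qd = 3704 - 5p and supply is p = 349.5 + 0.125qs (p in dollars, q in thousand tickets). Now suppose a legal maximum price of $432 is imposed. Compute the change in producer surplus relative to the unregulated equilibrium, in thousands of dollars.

-63376

Rearranging supply gives qs = 8p - 2796. Without the control the market clears where 3704 - 5p = 8p - 2796, i.e. p* = 500 and q* = 1204.
Since 432 < 500, the ceiling is binding.
At p = 432: qd = 3704 - 5·432 = 1544 and qs = 8·432 - 2796 = 660.
Producer surplus without the control is ½ · (500 - 349.5) · 1204 = 90601.
With the ceiling, producers sell 660 units at 432, so PS = ½ · (432 - 349.5) · 660 = 27225.
Change in producer surplus = 27225 - 90601 = -63376.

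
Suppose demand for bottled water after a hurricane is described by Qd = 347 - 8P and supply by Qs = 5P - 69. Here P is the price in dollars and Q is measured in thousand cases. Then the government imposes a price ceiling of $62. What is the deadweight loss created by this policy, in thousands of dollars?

0

Equilibrium: 347 - 8P = 5P - 69, so 416 = 13P and P* = 32, Q* = 91.
The ceiling of 62 is above the equilibrium price 32, so it is not binding; the market clears at P* = 32, Q* = 91.
Since the control does not bind, no trades are prevented and deadweight loss is zero.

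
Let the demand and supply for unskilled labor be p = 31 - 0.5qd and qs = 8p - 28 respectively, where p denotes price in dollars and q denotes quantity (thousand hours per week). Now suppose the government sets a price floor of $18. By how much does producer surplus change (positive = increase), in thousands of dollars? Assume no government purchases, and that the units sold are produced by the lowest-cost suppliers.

Rearranging demand gives qd = 62 - 2p. Equilibrium: 62 - 2p = 8p - 28, so 90 = 10p and p* = 9, q* = 44.
Since 18 > 9, the floor is binding.
At p = 18: qd = 62 - 2·18 = 26 and qs = 8·18 - 28 = 116.
Producer surplus without the control is ½ · (9 - 3.5) · 44 = 121.
With the floor, 26 units are sold at 18. The supply price at q = 26 is 6.75, so PS = ½ · [(18 - 3.5) + (18 - 6.75)] · 26 = 334.75.
Change in producer surplus = 334.75 - 121 = 213.75.

213.75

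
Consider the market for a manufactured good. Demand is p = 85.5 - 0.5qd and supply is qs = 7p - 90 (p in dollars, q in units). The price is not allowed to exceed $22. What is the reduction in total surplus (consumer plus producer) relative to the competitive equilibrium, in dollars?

771.75

Rearranging demand gives qd = 171 - 2p. Setting quantity demanded equal to quantity supplied, 171 - 2p = 7p - 90, gives p* = 29 and q* = 113.
The ceiling of 22 is below the equilibrium price 29, so it binds.
At p = 22: qd = 171 - 2·22 = 127 and qs = 7·22 - 90 = 64.
Quantity traded falls to 64. At q = 64 the demand price is (171 - 64)/2 = 53.5 and the supply price is (90 + 64)/7 = 22.
Deadweight loss = ½ · (53.5 - 22) · (113 - 64) = ½ · 31.5 · 49 = 771.75.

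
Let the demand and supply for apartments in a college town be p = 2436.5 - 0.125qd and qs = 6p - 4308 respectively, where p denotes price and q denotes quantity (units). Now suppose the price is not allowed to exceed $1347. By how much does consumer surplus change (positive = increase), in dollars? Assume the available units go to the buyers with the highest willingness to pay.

1051851.75

Rearranging demand gives qd = 19492 - 8p. In a free market, 19492 - 8p = 6p - 4308 gives the equilibrium p* = 1700, q* = 5892.
The ceiling of 1347 is below the equilibrium price 1700, so it binds.
At p = 1347: qd = 19492 - 8·1347 = 8716 and qs = 6·1347 - 4308 = 3774.
Consumer surplus without the control is ½ · (2436.5 - 1700) · 5892 = 2169729.
With the ceiling, 3774 units are sold at 1347 (assume they go to the highest-value buyers). The demand price at q = 3774 is 1964.75, so CS = ½ · [(2436.5 - 1347) + (1964.75 - 1347)] · 3774 = 3221580.75.
Change in consumer surplus = 3221580.75 - 2169729 = 1051851.75.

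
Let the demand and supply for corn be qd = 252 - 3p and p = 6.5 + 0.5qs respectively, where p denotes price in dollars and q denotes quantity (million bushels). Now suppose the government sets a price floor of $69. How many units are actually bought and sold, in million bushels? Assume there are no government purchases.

45

Rearranging supply gives qs = 2p - 13. Equilibrium: 252 - 3p = 2p - 13, so 265 = 5p and p* = 53, q* = 93.
Since 69 > 53, the floor is binding.
At p = 69: qd = 252 - 3·69 = 45 and qs = 2·69 - 13 = 125.
The quantity actually transacted is the short side, demand: 45.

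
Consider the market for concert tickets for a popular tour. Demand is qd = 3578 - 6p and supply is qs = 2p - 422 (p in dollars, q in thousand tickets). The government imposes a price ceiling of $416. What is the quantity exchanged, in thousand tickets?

In a free market, 3578 - 6p = 2p - 422 gives the equilibrium p* = 500, q* = 578.
Because the ceiling (416) lies below the market-clearing price, it is binding.
At p = 416: qd = 3578 - 6·416 = 1082 and qs = 2·416 - 422 = 410.
The quantity actually transacted is the short side, supply: 410.

410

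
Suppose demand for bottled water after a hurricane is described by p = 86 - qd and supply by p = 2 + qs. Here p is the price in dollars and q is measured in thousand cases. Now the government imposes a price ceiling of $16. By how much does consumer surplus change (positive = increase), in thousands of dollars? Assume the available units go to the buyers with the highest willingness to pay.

0

Rearranging demand gives qd = 86 - p; rearranging supply gives qs = p - 2. In a free market, 86 - p = p - 2 gives the equilibrium p* = 44, q* = 42.
Since 16 < 44, the ceiling is binding.
At p = 16: qd = 86 - 16 = 70 and qs = 16 - 2 = 14.
Consumer surplus without the control is ½ · (86 - 44) · 42 = 882.
With the ceiling, 14 units are sold at 16 (assume they go to the highest-value buyers). The demand price at q = 14 is 72, so CS = ½ · [(86 - 16) + (72 - 16)] · 14 = 882.
Change in consumer surplus = 882 - 882 = 0.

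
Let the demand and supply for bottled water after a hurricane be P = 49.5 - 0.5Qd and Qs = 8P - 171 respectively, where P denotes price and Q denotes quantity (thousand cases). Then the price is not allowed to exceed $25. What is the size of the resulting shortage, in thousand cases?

Rearranging demand gives Qd = 99 - 2P. Equilibrium: 99 - 2P = 8P - 171, so 270 = 10P and P* = 27, Q* = 45.
Since 25 < 27, the ceiling is binding.
At P = 25: Qd = 99 - 2·25 = 49 and Qs = 8·25 - 171 = 29.
Shortage = Qd - Qs = 49 - 29 = 20.

20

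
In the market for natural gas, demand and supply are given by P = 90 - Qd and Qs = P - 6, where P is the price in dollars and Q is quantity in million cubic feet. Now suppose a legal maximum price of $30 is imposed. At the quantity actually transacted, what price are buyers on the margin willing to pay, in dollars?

Rearranging demand gives Qd = 90 - P. Equilibrium: 90 - P = P - 6, so 96 = 2P and P* = 48, Q* = 42.
Since 30 < 48, the ceiling is binding.
At P = 30: Qd = 90 - 30 = 60 and Qs = 30 - 6 = 24.
Only 24 units reach the market. On the demand curve, the marginal buyer's willingness to pay at Q = 24 is (90 - 24) = 66.

66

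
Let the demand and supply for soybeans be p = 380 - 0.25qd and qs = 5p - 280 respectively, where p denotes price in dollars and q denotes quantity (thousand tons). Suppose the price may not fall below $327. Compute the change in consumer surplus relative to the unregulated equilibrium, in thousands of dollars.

Rearranging demand gives qd = 1520 - 4p. In a free market, 1520 - 4p = 5p - 280 gives the equilibrium p* = 200, q* = 720.
Because the floor (327) lies above the market-clearing price, it is binding.
At p = 327: qd = 1520 - 4·327 = 212 and qs = 5·327 - 280 = 1355.
Consumer surplus without the control is ½ · (380 - 200) · 720 = 64800.
With the floor, consumers buy 212 units at 327, so CS = ½ · (380 - 327) · 212 = 5618.
Change in consumer surplus = 5618 - 64800 = -59182.

-59182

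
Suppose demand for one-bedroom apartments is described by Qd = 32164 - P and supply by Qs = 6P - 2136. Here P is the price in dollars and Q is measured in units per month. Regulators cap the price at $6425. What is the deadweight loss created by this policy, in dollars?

0

Without the control the market clears where 32164 - P = 6P - 2136, i.e. P* = 4900 and Q* = 27264.
Since 6425 is above P* = 4900, the ceiling does not bind and the free-market outcome prevails.
Since the control does not bind, no trades are prevented and deadweight loss is zero.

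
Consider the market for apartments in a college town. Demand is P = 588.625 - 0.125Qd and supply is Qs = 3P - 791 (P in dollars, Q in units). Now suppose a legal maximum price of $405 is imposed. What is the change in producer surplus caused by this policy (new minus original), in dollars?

-53817.5

Rearranging demand gives Qd = 4709 - 8P. In a free market, 4709 - 8P = 3P - 791 gives the equilibrium P* = 500, Q* = 709.
Because the ceiling (405) lies below the market-clearing price, it is binding.
At P = 405: Qd = 4709 - 8·405 = 1469 and Qs = 3·405 - 791 = 424.
Producer surplus without the control is ½ · (500 - 791/3) · 709 = 502681/6.
With the ceiling, producers sell 424 units at 405, so PS = ½ · (405 - 791/3) · 424 = 89888/3.
Change in producer surplus = 89888/3 - 502681/6 = -53817.5.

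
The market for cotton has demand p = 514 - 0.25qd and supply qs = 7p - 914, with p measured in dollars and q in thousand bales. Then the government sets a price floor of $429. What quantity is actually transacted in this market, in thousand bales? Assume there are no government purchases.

Rearranging demand gives qd = 2056 - 4p. Equilibrium: 2056 - 4p = 7p - 914, so 2970 = 11p and p* = 270, q* = 976.
The floor of 429 is above the equilibrium price 270, so it binds.
At p = 429: qd = 2056 - 4·429 = 340 and qs = 7·429 - 914 = 2089.
The quantity actually transacted is the short side, demand: 340.

340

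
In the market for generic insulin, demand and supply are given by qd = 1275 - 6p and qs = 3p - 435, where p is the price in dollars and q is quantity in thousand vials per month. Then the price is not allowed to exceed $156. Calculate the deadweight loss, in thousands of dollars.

Without the control the market clears where 1275 - 6p = 3p - 435, i.e. p* = 190 and q* = 135.
Because the ceiling (156) lies below the market-clearing price, it is binding.
At p = 156: qd = 1275 - 6·156 = 339 and qs = 3·156 - 435 = 33.
Quantity traded falls to 33. At q = 33 the demand price is (1275 - 33)/6 = 207 and the supply price is (435 + 33)/3 = 156.
Deadweight loss = ½ · (207 - 156) · (135 - 33) = ½ · 51 · 102 = 2601.

2601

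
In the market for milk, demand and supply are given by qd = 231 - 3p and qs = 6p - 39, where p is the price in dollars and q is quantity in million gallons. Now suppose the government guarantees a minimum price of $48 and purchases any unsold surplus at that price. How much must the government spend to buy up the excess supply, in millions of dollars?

Equilibrium: 231 - 3p = 6p - 39, so 270 = 9p and p* = 30, q* = 141.
Since 48 > 30, the floor is binding.
At p = 48: qd = 231 - 3·48 = 87 and qs = 6·48 - 39 = 249.
Surplus = qs - qd = 162.
Government expenditure = surplus × support price = 162 × 48 = 7776.

7776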